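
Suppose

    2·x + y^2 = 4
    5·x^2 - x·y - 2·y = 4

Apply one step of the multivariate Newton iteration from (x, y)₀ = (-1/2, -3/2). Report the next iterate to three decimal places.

At (-1/2, -3/2): F = (-2.750, -0.500).
Jacobian J = [[2, 2·y], [10·x - y, -x - 2]].
At the point, J = [[2.000, -3.000], [-3.500, -1.500]] (det J = -13.500).
Solving J·Δ = −F gives Δ = (0.194, -0.787).
Then the next iterate is (x, y)₁ = (-0.306, -2.287).

(-0.306, -2.287)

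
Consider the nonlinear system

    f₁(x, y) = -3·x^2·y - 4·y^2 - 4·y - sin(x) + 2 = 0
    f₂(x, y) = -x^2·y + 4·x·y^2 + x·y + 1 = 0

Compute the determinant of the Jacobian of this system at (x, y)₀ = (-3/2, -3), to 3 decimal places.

-1191.031

J = [[-6·x·y - cos(x), -3·x^2 - 8·y - 4], [-2·x·y + 4·y^2 + y, -x^2 + 8·x·y + x]].
At the point, J = [[-27.07074, 13.250], [24.000, 32.250]].
det J = -1191.031.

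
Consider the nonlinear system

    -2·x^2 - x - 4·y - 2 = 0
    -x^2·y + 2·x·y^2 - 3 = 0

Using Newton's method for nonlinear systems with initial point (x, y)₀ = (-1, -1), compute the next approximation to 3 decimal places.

At (-1, -1): F = (1.000, -4.000).
Jacobian J = [[-4·x - 1, -4], [-2·x·y + 2·y^2, -x^2 + 4·x·y]].
At the point, J = [[3.000, -4.000], [0.000, 3.000]] (det J = 9.000).
Solving J·Δ = −F gives Δ = (1.444, 1.333).
Then the next iterate is (x, y)₁ = (0.444, 0.333).

(0.444, 0.333)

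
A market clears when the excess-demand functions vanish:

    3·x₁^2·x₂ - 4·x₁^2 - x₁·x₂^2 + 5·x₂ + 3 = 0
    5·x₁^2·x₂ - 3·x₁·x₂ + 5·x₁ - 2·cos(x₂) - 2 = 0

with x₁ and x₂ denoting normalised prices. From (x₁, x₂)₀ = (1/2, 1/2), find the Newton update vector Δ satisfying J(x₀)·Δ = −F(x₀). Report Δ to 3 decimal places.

At (1/2, 1/2): F = (4.750, -1.38017).
Jacobian J = [[6·x₁·x₂ - 8·x₁ - x₂^2, 3·x₁^2 - 2·x₁·x₂ + 5], [10·x₁·x₂ - 3·x₂ + 5, 5·x₁^2 - 3·x₁ + 2·sin(x₂)]].
At the point, J = [[-2.750, 5.250], [6.000, 0.70885]] (det J = -33.44934).
Solving J·Δ = −F gives Δ = (0.317, -0.739).

(0.317, -0.739)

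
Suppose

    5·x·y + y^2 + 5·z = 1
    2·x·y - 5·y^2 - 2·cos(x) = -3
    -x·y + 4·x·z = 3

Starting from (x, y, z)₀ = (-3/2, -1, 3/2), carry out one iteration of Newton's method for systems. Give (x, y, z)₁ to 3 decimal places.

(-0.271, -0.421, 0.828)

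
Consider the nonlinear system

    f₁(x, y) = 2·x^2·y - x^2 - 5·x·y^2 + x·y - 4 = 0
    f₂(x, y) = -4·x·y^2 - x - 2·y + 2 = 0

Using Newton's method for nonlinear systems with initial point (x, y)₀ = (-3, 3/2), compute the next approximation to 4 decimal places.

At (-3, 3/2): F = (43.2500, 29.0000).
Jacobian J = [[4·x·y - 2·x - 5·y^2 + y, 2·x^2 - 10·x·y + x], [-4·y^2 - 1, -8·x·y - 2]].
At the point, J = [[-21.7500, 60.0000], [-10.0000, 34.0000]] (det J = -139.5000).
Solving J·Δ = −F gives Δ = (-1.9319, -1.4211).
Then the next iterate is (x, y)₁ = (-4.9319, 0.0789).

(-4.9319, 0.0789)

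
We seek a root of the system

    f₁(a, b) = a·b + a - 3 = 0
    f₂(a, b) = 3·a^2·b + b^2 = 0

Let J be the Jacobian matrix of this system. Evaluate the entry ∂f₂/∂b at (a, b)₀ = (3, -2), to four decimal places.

23.0000

∂f₂/∂b = 3·a^2 + 2·b.
At (3, -2) this is 23.0000.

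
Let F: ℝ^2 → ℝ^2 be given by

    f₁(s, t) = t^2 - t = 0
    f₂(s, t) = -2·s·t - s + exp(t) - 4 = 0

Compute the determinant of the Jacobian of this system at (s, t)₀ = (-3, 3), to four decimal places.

J = [[0, 2·t - 1], [-2·t - 1, -2·s + exp(t)]].
At the point, J = [[0.0000, 5.0000], [-7.0000, 26.085537]].
det J = 35.0000.

35.0000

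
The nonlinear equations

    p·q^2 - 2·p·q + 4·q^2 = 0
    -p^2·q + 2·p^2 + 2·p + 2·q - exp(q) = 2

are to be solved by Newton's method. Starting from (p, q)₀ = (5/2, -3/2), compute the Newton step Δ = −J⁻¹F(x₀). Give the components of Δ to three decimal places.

At (5/2, -3/2): F = (22.125, 21.65187).
Jacobian J = [[q^2 - 2·q, 2·p·q - 2·p + 8·q], [-2·p·q + 4·p + 2, -p^2 - exp(q) + 2]].
At the point, J = [[5.250, -24.500], [19.500, -4.47313]] (det J = 454.26607).
Solving J·Δ = −F gives Δ = (-0.950, 0.700).

(-0.950, 0.700)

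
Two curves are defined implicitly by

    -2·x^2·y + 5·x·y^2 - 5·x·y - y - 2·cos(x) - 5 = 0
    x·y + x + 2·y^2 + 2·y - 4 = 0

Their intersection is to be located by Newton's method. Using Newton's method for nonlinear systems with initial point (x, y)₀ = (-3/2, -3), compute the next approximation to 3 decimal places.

(-0.442, -2.228)

At (-3/2, -3): F = (-78.64147, 11.000).
Jacobian J = [[-4·x·y + 5·y^2 - 5·y + 2·sin(x), -2·x^2 + 10·x·y - 5·x - 1], [y + 1, x + 4·y + 2]].
At the point, J = [[40.00501, 47.000], [-2.000, -11.500]] (det J = -366.05762).
Solving J·Δ = −F gives Δ = (1.058, 0.772).
Then the next iterate is (x, y)₁ = (-0.442, -2.228).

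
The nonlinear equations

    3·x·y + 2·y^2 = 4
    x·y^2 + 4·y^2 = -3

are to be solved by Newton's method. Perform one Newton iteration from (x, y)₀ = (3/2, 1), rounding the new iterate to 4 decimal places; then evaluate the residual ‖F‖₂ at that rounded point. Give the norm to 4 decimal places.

At (3/2, 1): F = (2.5000, 8.5000).
Jacobian J = [[3·y, 3·x + 4·y], [y^2, 2·x·y + 8·y]].
At the point, J = [[3.0000, 8.5000], [1.0000, 11.0000]] (det J = 24.5000).
Solving J·Δ = −F gives Δ = (1.8265, -0.9388).
Then the next iterate is (x, y)₁ = (3.3265, 0.0612).
Re-evaluating at (3.3265, 0.0612): F = (-3.381764, 3.027441), so ‖F‖₂ = 4.5389.

4.5389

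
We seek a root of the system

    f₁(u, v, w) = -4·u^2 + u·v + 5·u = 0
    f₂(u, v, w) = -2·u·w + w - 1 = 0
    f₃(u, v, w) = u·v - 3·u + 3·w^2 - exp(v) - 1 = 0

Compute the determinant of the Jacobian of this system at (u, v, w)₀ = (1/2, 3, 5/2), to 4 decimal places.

37.5000

J = [[-8·u + v + 5, u, 0], [-2·w, 0, -2·u + 1], [v - 3, u - exp(v), 6·w]].
At the point, J = [[4.0000, 0.5000, 0.0000], [-5.0000, 0.0000, 0.0000], [0.0000, -19.585537, 15.0000]].
det J = 37.5000.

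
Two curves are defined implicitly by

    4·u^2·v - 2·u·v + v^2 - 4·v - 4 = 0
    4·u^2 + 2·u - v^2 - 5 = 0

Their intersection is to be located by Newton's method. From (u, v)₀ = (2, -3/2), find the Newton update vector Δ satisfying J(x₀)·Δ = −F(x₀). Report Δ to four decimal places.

At (2, -3/2): F = (-13.7500, 12.7500).
Jacobian J = [[8·u·v - 2·v, 4·u^2 - 2·u + 2·v - 4], [8·u + 2, -2·v]].
At the point, J = [[-21.0000, 5.0000], [18.0000, 3.0000]] (det J = -153.0000).
Solving J·Δ = −F gives Δ = (-0.6863, -0.1324).

(-0.6863, -0.1324)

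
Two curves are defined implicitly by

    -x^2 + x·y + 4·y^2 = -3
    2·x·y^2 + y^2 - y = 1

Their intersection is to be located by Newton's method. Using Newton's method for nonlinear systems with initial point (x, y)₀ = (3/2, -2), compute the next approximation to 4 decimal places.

At (3/2, -2): F = (13.7500, 17.0000).
Jacobian J = [[-2·x + y, x + 8·y], [2·y^2, 4·x·y + 2·y - 1]].
At the point, J = [[-5.0000, -14.5000], [8.0000, -17.0000]] (det J = 201.0000).
Solving J·Δ = −F gives Δ = (-0.0634, 0.9701).
Then the next iterate is (x, y)₁ = (1.4366, -1.0299).

(1.4366, -1.0299)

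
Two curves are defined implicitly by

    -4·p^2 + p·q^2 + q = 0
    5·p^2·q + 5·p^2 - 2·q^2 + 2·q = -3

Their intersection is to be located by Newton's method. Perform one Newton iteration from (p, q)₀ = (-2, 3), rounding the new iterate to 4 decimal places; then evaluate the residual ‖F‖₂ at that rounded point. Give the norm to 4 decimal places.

At (-2, 3): F = (-31.0000, 71.0000).
Jacobian J = [[-8·p + q^2, 2·p·q + 1], [10·p·q + 10·p, 5·p^2 - 4·q + 2]].
At the point, J = [[25.0000, -11.0000], [-80.0000, 10.0000]] (det J = -630.0000).
Solving J·Δ = −F gives Δ = (0.7476, -1.1190).
Then the next iterate is (p, q)₁ = (-1.2524, 1.8810).
Re-evaluating at (-1.2524, 1.8810): F = (-8.824216, 22.280003), so ‖F‖₂ = 23.9638.

23.9638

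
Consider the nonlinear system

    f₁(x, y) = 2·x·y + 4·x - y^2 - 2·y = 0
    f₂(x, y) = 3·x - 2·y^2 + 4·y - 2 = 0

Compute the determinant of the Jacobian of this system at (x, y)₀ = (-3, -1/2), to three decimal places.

39.000

J = [[2·y + 4, 2·x - 2·y - 2], [3, -4·y + 4]].
At the point, J = [[3.000, -7.000], [3.000, 6.000]].
det J = 39.000.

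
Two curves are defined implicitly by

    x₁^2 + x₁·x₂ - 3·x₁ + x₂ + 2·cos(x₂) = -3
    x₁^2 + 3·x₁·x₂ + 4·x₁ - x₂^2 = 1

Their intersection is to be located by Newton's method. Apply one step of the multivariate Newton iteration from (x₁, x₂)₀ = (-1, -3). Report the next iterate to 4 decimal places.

(-0.2649, 0.0485)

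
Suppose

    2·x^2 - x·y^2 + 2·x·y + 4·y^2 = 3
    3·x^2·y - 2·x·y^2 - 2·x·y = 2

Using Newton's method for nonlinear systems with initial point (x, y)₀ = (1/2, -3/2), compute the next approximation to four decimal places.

(0.1033, -0.9564)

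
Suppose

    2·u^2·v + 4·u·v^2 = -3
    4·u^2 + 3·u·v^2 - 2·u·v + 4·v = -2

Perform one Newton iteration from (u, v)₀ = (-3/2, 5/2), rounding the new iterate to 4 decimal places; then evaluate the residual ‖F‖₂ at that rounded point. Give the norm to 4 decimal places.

At (-3/2, 5/2): F = (-23.2500, 0.3750).
Jacobian J = [[4·u·v + 4·v^2, 2·u^2 + 8·u·v], [8·u + 3·v^2 - 2·v, 6·u·v - 2·u + 4]].
At the point, J = [[10.0000, -25.5000], [1.7500, -15.5000]] (det J = -110.3750).
Solving J·Δ = −F gives Δ = (3.3516, 0.4026).
Then the next iterate is (u, v)₁ = (1.8516, 2.9026).
Re-evaluating at (1.8516, 2.9026): F = (85.302241, 63.374854), so ‖F‖₂ = 106.2678.

106.2678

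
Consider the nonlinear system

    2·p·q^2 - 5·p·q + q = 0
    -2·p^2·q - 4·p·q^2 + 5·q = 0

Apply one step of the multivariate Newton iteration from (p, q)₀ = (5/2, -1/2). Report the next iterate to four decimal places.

At (5/2, -1/2): F = (7.0000, 1.2500).
Jacobian J = [[2·q^2 - 5·q, 4·p·q - 5·p + 1], [-4·p·q - 4·q^2, -2·p^2 - 8·p·q + 5]].
At the point, J = [[3.0000, -16.5000], [4.0000, 2.5000]] (det J = 73.5000).
Solving J·Δ = −F gives Δ = (-0.5187, 0.3299).
Then the next iterate is (p, q)₁ = (1.9813, -0.1701).

(1.9813, -0.1701)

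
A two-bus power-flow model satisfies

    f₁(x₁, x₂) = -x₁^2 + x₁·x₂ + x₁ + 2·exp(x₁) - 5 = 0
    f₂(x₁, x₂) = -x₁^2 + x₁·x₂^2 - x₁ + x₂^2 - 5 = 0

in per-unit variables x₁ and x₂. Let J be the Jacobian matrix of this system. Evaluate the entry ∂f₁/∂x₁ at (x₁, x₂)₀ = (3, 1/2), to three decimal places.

35.671

∂f₁/∂x₁ = -2·x₁ + x₂ + 2·exp(x₁) + 1.
At (3, 1/2) this is 35.671.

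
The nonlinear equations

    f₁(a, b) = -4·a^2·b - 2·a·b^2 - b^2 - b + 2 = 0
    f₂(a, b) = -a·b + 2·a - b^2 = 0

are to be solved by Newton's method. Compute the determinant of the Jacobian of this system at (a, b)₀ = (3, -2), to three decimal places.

76.000

J = [[-8·a·b - 2·b^2, -4·a^2 - 4·a·b - 2·b - 1], [-b + 2, -a - 2·b]].
At the point, J = [[40.000, -9.000], [4.000, 1.000]].
det J = 76.000.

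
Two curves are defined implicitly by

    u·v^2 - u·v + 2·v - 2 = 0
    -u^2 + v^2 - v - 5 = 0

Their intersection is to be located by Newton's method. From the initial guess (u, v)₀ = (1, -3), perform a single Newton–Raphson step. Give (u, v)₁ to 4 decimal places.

(1.0213, -2.1489)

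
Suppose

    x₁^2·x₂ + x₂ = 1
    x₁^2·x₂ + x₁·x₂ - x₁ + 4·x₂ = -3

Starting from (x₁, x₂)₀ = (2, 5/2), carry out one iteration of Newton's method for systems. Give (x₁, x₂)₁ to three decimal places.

(2.353, -0.506)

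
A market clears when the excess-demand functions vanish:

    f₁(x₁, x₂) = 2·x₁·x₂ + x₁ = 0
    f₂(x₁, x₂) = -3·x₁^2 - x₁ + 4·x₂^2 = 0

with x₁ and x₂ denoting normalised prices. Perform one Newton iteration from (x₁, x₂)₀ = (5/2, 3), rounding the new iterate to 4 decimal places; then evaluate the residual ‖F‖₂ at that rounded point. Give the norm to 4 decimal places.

5.6870

At (5/2, 3): F = (17.5000, 14.7500).
Jacobian J = [[2·x₂ + 1, 2·x₁], [-6·x₁ - 1, 8·x₂]].
At the point, J = [[7.0000, 5.0000], [-16.0000, 24.0000]] (det J = 248.0000).
Solving J·Δ = −F gives Δ = (-1.3962, -1.5454).
Then the next iterate is (x₁, x₂)₁ = (1.1038, 1.4546).
Re-evaluating at (1.1038, 1.4546): F = (4.314975, 3.704521), so ‖F‖₂ = 5.6870.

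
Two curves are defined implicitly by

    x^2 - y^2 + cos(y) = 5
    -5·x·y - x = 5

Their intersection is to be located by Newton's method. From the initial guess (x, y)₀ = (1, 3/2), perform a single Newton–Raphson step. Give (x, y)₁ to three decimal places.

At (1, 3/2): F = (-6.17926, -13.500).
Jacobian J = [[2·x, -2·y - sin(y)], [-5·y - 1, -5·x]].
At the point, J = [[2.000, -3.99749], [-8.500, -5.000]] (det J = -43.97871).
Solving J·Δ = −F gives Δ = (-0.525, -1.808).
Then the next iterate is (x, y)₁ = (0.475, -0.308).

(0.475, -0.308)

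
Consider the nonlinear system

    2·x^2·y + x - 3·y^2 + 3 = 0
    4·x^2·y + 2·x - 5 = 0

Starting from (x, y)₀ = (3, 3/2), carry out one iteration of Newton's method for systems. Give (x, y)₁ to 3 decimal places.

(1.684, 1.361)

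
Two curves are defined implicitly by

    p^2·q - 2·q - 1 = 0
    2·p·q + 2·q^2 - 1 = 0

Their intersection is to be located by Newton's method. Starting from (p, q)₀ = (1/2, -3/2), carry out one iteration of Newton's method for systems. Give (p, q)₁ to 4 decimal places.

(2.5556, -2.3333)

At (1/2, -3/2): F = (1.6250, 2.0000).
Jacobian J = [[2·p·q, p^2 - 2], [2·q, 2·p + 4·q]].
At the point, J = [[-1.5000, -1.7500], [-3.0000, -5.0000]] (det J = 2.2500).
Solving J·Δ = −F gives Δ = (2.0556, -0.8333).
Then the next iterate is (p, q)₁ = (2.5556, -2.3333).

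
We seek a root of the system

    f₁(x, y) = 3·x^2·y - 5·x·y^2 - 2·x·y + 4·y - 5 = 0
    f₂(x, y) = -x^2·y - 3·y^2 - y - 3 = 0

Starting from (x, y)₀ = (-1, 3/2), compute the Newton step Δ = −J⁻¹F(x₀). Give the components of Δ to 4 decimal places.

At (-1, 3/2): F = (19.7500, -12.7500).
Jacobian J = [[6·x·y - 5·y^2 - 2·y, 3·x^2 - 10·x·y - 2·x + 4], [-2·x·y, -x^2 - 6·y - 1]].
At the point, J = [[-23.2500, 24.0000], [3.0000, -11.0000]] (det J = 183.7500).
Solving J·Δ = −F gives Δ = (-0.4830, -1.2908).

(-0.4830, -1.2908)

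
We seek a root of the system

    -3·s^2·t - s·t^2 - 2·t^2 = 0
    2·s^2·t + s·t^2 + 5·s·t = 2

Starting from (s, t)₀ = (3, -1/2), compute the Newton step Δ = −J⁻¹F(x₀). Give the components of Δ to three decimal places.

(0.284, 0.670)

At (3, -1/2): F = (12.250, -17.750).
Jacobian J = [[-6·s·t - t^2, -3·s^2 - 2·s·t - 4·t], [4·s·t + t^2 + 5·t, 2·s^2 + 2·s·t + 5·s]].
At the point, J = [[8.750, -22.000], [-8.250, 30.000]] (det J = 81.000).
Solving J·Δ = −F gives Δ = (0.284, 0.670).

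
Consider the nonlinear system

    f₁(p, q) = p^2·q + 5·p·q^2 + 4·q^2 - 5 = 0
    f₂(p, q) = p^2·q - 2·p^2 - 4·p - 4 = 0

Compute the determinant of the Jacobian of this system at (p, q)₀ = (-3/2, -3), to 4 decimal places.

J = [[2·p·q + 5·q^2, p^2 + 10·p·q + 8·q], [2·p·q - 4·p - 4, p^2]].
At the point, J = [[54.0000, 23.2500], [11.0000, 2.2500]].
det J = -134.2500.

-134.2500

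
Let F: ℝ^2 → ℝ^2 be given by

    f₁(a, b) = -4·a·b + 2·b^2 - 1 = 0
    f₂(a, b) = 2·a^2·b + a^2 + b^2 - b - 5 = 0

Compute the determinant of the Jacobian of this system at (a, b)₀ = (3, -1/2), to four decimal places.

32.0000

J = [[-4·b, -4·a + 4·b], [4·a·b + 2·a, 2·a^2 + 2·b - 1]].
At the point, J = [[2.0000, -14.0000], [0.0000, 16.0000]].
det J = 32.0000.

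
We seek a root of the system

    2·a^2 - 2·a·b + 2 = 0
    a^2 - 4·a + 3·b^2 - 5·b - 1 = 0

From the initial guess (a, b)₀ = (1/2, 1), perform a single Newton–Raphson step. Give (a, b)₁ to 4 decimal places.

(-0.5833, 2.5000)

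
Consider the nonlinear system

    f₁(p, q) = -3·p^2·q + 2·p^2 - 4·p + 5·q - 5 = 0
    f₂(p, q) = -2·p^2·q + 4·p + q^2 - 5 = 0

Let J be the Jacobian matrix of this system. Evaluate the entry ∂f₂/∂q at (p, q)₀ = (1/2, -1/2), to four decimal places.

∂f₂/∂q = -2·p^2 + 2·q.
At (1/2, -1/2) this is -1.5000.

-1.5000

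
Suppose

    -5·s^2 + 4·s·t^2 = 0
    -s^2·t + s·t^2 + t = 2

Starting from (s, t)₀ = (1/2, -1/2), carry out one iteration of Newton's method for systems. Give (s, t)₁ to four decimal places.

(9.8750, -19.6250)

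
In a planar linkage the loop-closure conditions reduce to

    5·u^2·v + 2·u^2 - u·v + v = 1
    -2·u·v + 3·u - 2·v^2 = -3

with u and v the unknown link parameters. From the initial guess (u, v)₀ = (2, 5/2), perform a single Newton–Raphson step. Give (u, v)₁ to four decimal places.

At (2, 5/2): F = (54.5000, -13.5000).
Jacobian J = [[10·u·v + 4·u - v, 5·u^2 - u + 1], [-2·v + 3, -2·u - 4·v]].
At the point, J = [[55.5000, 19.0000], [-2.0000, -14.0000]] (det J = -739.0000).
Solving J·Δ = −F gives Δ = (-0.6854, -0.8664).
Then the next iterate is (u, v)₁ = (1.3146, 1.6336).

(1.3146, 1.6336)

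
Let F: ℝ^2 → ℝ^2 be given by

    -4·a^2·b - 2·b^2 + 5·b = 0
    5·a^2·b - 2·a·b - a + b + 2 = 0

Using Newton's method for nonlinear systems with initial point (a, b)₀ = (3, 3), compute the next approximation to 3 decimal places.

At (3, 3): F = (-111.000, 119.000).
Jacobian J = [[-8·a·b, -4·a^2 - 4·b + 5], [10·a·b - 2·b - 1, 5·a^2 - 2·a + 1]].
At the point, J = [[-72.000, -43.000], [83.000, 40.000]] (det J = 689.000).
Solving J·Δ = −F gives Δ = (-0.983, -0.936).
Then the next iterate is (a, b)₁ = (2.017, 2.064).

(2.017, 2.064)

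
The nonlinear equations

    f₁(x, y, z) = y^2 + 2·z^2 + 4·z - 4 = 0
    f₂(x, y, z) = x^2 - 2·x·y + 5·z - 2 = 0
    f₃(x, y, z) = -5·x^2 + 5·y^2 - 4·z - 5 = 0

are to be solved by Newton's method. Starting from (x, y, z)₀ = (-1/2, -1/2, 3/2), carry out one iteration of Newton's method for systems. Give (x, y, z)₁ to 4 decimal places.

At (-1/2, -1/2, 3/2): F = (6.7500, 5.2500, -11.0000).
Jacobian J = [[0, 2·y, 4·z + 4], [2·x - 2·y, -2·x, 5], [-10·x, 10·y, -4]].
At the point, J = [[0.0000, -1.0000, 10.0000], [0.0000, 1.0000, 5.0000], [5.0000, -5.0000, -4.0000]] (det J = -75.0000).
Solving J·Δ = −F gives Δ = (0.3100, -1.2500, -0.8000).
Then the next iterate is (x, y, z)₁ = (-0.1900, -1.7500, 0.7000).

(-0.1900, -1.7500, 0.7000)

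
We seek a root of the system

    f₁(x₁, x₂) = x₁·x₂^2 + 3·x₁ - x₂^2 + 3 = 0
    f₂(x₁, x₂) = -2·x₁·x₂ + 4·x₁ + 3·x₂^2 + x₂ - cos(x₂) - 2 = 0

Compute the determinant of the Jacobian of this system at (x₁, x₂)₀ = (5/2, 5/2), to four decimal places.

114.7859

J = [[x₂^2 + 3, 2·x₁·x₂ - 2·x₂], [-2·x₂ + 4, -2·x₁ + 6·x₂ + sin(x₂) + 1]].
At the point, J = [[9.2500, 7.5000], [-1.0000, 11.598472]].
det J = 114.7859.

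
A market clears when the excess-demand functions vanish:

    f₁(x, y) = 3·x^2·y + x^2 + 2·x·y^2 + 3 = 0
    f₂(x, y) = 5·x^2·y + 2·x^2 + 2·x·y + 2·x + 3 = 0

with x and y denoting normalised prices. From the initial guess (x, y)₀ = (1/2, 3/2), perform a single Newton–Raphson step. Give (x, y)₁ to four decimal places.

(0.0412, 0.9569)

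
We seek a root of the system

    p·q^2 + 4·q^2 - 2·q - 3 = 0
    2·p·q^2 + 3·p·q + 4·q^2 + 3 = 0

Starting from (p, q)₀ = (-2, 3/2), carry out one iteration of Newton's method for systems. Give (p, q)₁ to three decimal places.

At (-2, 3/2): F = (-1.500, -6.000).
Jacobian J = [[q^2, 2·p·q + 8·q - 2], [2·q^2 + 3·q, 4·p·q + 3·p + 8·q]].
At the point, J = [[2.250, 4.000], [9.000, -6.000]] (det J = -49.500).
Solving J·Δ = −F gives Δ = (0.667, 0.000).
Then the next iterate is (p, q)₁ = (-1.333, 1.500).

(-1.333, 1.500)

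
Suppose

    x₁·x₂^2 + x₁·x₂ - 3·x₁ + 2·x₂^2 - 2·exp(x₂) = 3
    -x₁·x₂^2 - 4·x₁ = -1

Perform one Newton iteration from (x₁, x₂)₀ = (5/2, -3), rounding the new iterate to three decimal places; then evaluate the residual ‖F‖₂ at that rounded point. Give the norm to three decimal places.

10.248

At (5/2, -3): F = (22.40043, -31.500).
Jacobian J = [[x₂^2 + x₂ - 3, 2·x₁·x₂ + x₁ + 4·x₂ - 2·exp(x₂)], [-x₂^2 - 4, -2·x₁·x₂]].
At the point, J = [[3.000, -24.59957], [-13.000, 15.000]] (det J = -274.79446).
Solving J·Δ = −F gives Δ = (-1.597, 0.716).
Then the next iterate is (x₁, x₂)₁ = (0.903, -2.284).
Re-evaluating at (0.903, -2.284): F = (7.16875, -7.32264), so ‖F‖₂ = 10.248.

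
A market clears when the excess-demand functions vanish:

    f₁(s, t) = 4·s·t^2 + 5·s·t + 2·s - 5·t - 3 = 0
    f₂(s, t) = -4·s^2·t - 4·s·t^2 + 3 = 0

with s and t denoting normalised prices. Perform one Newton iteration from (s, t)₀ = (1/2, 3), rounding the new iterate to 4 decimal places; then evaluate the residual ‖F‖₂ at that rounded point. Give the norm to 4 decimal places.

0.9747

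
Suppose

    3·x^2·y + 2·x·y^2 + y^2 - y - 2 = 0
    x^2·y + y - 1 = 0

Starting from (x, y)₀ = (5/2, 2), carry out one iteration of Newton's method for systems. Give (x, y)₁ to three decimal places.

(1.467, 1.563)

At (5/2, 2): F = (57.500, 13.500).
Jacobian J = [[6·x·y + 2·y^2, 3·x^2 + 4·x·y + 2·y - 1], [2·x·y, x^2 + 1]].
At the point, J = [[38.000, 41.750], [10.000, 7.250]] (det J = -142.000).
Solving J·Δ = −F gives Δ = (-1.033, -0.437).
Then the next iterate is (x, y)₁ = (1.467, 1.563).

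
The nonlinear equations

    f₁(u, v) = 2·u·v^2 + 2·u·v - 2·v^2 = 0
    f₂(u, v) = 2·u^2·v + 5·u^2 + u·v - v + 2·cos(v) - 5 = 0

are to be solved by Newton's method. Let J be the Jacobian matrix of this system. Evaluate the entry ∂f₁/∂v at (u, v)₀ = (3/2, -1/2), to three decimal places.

2.000

∂f₁/∂v = 4·u·v + 2·u - 4·v.
At (3/2, -1/2) this is 2.000.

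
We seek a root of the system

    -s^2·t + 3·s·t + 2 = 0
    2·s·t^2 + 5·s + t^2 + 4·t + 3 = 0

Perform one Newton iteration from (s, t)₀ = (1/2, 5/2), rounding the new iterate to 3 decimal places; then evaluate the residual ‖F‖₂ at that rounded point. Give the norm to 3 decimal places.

At (1/2, 5/2): F = (5.125, 28.000).
Jacobian J = [[-2·s·t + 3·t, -s^2 + 3·s], [2·t^2 + 5, 4·s·t + 2·t + 4]].
At the point, J = [[5.000, 1.250], [17.500, 14.000]] (det J = 48.125).
Solving J·Δ = −F gives Δ = (-0.764, -1.045).
Then the next iterate is (s, t)₁ = (-0.264, 1.455).
Re-evaluating at (-0.264, 1.455): F = (0.74623, 8.49924), so ‖F‖₂ = 8.532.

8.532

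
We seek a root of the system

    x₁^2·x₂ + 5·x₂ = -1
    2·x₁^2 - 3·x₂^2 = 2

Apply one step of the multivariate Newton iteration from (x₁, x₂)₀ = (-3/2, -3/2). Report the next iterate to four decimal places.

(-0.8088, -0.5670)

At (-3/2, -3/2): F = (-9.8750, -4.2500).
Jacobian J = [[2·x₁·x₂, x₁^2 + 5], [4·x₁, -6·x₂]].
At the point, J = [[4.5000, 7.2500], [-6.0000, 9.0000]] (det J = 84.0000).
Solving J·Δ = −F gives Δ = (0.6912, 0.9330).
Then the next iterate is (x₁, x₂)₁ = (-0.8088, -0.5670).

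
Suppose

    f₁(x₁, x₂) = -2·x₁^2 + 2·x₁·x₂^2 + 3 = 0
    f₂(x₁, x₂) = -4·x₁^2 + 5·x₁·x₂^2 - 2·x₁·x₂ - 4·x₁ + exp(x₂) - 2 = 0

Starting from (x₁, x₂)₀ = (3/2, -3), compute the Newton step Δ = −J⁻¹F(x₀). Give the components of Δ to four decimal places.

At (3/2, -3): F = (25.5000, 59.549787).
Jacobian J = [[-4·x₁ + 2·x₂^2, 4·x₁·x₂], [-8·x₁ + 5·x₂^2 - 2·x₂ - 4, 10·x₁·x₂ - 2·x₁ + exp(x₂)]].
At the point, J = [[12.0000, -18.0000], [35.0000, -47.950213]] (det J = 54.597445).
Solving J·Δ = −F gives Δ = (2.7627, 3.2584).

(2.7627, 3.2584)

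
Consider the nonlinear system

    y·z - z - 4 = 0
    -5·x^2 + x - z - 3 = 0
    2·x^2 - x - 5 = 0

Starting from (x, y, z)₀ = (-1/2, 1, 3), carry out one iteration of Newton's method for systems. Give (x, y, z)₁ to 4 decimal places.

At (-1/2, 1, 3): F = (-4.0000, -7.7500, -4.0000).
Jacobian J = [[0, z, y - 1], [-10·x + 1, 0, -1], [4·x - 1, 0, 0]].
At the point, J = [[0.0000, 3.0000, 0.0000], [6.0000, 0.0000, -1.0000], [-3.0000, 0.0000, 0.0000]] (det J = 9.0000).
Solving J·Δ = −F gives Δ = (-1.3333, 1.3333, -15.7500).
Then the next iterate is (x, y, z)₁ = (-1.8333, 2.3333, -12.7500).

(-1.8333, 2.3333, -12.7500)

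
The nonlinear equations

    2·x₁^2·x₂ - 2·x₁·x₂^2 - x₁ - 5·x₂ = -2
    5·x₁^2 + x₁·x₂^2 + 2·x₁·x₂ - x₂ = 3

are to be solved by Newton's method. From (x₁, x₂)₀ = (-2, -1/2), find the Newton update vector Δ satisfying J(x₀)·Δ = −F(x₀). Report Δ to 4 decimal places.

At (-2, -1/2): F = (3.5000, 19.0000).
Jacobian J = [[4·x₁·x₂ - 2·x₂^2 - 1, 2·x₁^2 - 4·x₁·x₂ - 5], [10·x₁ + x₂^2 + 2·x₂, 2·x₁·x₂ + 2·x₁ - 1]].
At the point, J = [[2.5000, -1.0000], [-20.7500, -3.0000]] (det J = -28.2500).
Solving J·Δ = −F gives Δ = (0.3009, 4.2522).

(0.3009, 4.2522)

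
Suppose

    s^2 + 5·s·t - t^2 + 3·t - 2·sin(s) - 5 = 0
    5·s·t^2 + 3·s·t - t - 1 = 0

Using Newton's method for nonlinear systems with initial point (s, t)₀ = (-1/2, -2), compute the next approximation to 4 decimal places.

(-0.7454, -0.7419)

At (-1/2, -2): F = (-8.791149, -6.0000).
Jacobian J = [[2·s + 5·t - 2·cos(s), 5·s - 2·t + 3], [5·t^2 + 3·t, 10·s·t + 3·s - 1]].
At the point, J = [[-12.755165, 4.5000], [14.0000, 7.5000]] (det J = -158.663738).
Solving J·Δ = −F gives Δ = (-0.2454, 1.2581).
Then the next iterate is (s, t)₁ = (-0.7454, -0.7419).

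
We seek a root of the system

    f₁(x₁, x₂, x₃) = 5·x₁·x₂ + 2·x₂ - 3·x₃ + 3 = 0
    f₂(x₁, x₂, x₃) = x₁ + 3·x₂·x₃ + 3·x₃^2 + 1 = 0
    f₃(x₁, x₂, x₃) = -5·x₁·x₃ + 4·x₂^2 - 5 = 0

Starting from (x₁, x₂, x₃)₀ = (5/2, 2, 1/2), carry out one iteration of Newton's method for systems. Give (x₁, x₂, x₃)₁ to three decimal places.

(0.668, 1.068, 0.053)

At (5/2, 2, 1/2): F = (30.500, 7.250, 4.750).
Jacobian J = [[5·x₂, 5·x₁ + 2, -3], [1, 3·x₃, 3·x₂ + 6·x₃], [-5·x₃, 8·x₂, -5·x₁]].
At the point, J = [[10.000, 14.500, -3.000], [1.000, 1.500, 9.000], [-2.500, 16.000, -12.500]] (det J = -1831.750).
Solving J·Δ = −F gives Δ = (-1.832, -0.932, -0.447).
Then the next iterate is (x₁, x₂, x₃)₁ = (0.668, 1.068, 0.053).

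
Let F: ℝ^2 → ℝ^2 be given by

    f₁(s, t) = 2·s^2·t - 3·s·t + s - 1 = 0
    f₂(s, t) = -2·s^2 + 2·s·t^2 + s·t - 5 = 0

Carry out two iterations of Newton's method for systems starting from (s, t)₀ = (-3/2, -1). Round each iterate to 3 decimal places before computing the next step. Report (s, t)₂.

(1.682, -1.806)

At (-3/2, -1): F = (-11.500, -11.000).
Jacobian J = [[4·s·t - 3·t + 1, 2·s^2 - 3·s], [-4·s + 2·t^2 + t, 4·s·t + s]].
At the point, J = [[10.000, 9.000], [7.000, 4.500]] (det J = -18.000).
Solving J·Δ = −F gives Δ = (2.625, -1.639).
Then the next iterate is (s, t)₁ = (1.125, -2.639).
Round to (1.125, -2.639) and repeat: F = (2.35166, 5.16960), J = [[-2.95850, -0.84375], [6.78964, -10.75050]].
Δ = (0.557, 0.833), so (s, t)₂ = (1.682, -1.806).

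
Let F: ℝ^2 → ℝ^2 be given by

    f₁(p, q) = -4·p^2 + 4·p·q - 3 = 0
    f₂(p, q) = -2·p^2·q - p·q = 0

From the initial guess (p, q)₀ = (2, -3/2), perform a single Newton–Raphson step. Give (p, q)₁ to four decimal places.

At (2, -3/2): F = (-31.0000, 15.0000).
Jacobian J = [[-8·p + 4·q, 4·p], [-4·p·q - q, -2·p^2 - p]].
At the point, J = [[-22.0000, 8.0000], [13.5000, -10.0000]] (det J = 112.0000).
Solving J·Δ = −F gives Δ = (-1.6964, -0.7902).
Then the next iterate is (p, q)₁ = (0.3036, -2.2902).

(0.3036, -2.2902)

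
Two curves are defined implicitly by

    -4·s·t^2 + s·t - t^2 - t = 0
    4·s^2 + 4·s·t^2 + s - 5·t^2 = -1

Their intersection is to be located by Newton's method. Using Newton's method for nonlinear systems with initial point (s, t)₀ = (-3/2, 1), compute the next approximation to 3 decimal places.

(-1.194, 0.789)

At (-3/2, 1): F = (2.500, -2.500).
Jacobian J = [[-4·t^2 + t, -8·s·t + s - 2·t - 1], [8·s + 4·t^2 + 1, 8·s·t - 10·t]].
At the point, J = [[-3.000, 7.500], [-7.000, -22.000]] (det J = 118.500).
Solving J·Δ = −F gives Δ = (0.306, -0.211).
Then the next iterate is (s, t)₁ = (-1.194, 0.789).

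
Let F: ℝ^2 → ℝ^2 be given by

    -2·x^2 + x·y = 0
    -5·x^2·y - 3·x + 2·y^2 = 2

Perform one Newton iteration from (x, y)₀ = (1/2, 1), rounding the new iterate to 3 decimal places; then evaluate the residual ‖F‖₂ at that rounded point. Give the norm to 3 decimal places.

At (1/2, 1): F = (0.000, -2.750).
Jacobian J = [[-4·x + y, x], [-10·x·y - 3, -5·x^2 + 4·y]].
At the point, J = [[-1.000, 0.500], [-8.000, 2.750]] (det J = 1.250).
Solving J·Δ = −F gives Δ = (-1.100, -2.200).
Then the next iterate is (x, y)₁ = (-0.600, -1.200).
Re-evaluating at (-0.600, -1.200): F = (0.000, 4.840), so ‖F‖₂ = 4.840.

4.840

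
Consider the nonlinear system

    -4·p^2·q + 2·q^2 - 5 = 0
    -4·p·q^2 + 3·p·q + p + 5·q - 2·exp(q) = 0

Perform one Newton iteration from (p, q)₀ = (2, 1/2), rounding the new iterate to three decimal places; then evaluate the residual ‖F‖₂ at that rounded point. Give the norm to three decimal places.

At (2, 1/2): F = (-12.500, 2.20256).
Jacobian J = [[-8·p·q, -4·p^2 + 4·q], [-4·q^2 + 3·q + 1, -8·p·q + 3·p - 2·exp(q) + 5]].
At the point, J = [[-8.000, -14.000], [1.500, -0.29744]] (det J = 23.37954).
Solving J·Δ = −F gives Δ = (-1.478, -0.048).
Then the next iterate is (p, q)₁ = (0.522, 0.452).
Re-evaluating at (0.522, 0.452): F = (-5.08404, -0.07966), so ‖F‖₂ = 5.085.

5.085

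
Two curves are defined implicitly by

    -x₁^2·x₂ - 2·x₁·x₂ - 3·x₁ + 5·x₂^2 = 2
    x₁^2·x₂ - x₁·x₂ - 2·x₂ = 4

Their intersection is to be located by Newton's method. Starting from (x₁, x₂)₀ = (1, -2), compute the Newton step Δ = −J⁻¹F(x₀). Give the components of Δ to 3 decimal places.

At (1, -2): F = (21.000, 0.000).
Jacobian J = [[-2·x₁·x₂ - 2·x₂ - 3, -x₁^2 - 2·x₁ + 10·x₂], [2·x₁·x₂ - x₂, x₁^2 - x₁ - 2]].
At the point, J = [[5.000, -23.000], [-2.000, -2.000]] (det J = -56.000).
Solving J·Δ = −F gives Δ = (-0.750, 0.750).

(-0.750, 0.750)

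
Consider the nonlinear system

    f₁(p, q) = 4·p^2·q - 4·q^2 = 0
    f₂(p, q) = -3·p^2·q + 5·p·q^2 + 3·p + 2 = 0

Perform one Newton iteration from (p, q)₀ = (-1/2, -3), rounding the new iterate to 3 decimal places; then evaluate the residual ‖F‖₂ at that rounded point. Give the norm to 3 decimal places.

At (-1/2, -3): F = (-39.000, -19.750).
Jacobian J = [[8·p·q, 4·p^2 - 8·q], [-6·p·q + 5·q^2 + 3, -3·p^2 + 10·p·q]].
At the point, J = [[12.000, 25.000], [39.000, 14.250]] (det J = -804.000).
Solving J·Δ = −F gives Δ = (-0.077, 1.597).
Then the next iterate is (p, q)₁ = (-0.577, -1.403).
Re-evaluating at (-0.577, -1.403): F = (-9.74203, -4.00856), so ‖F‖₂ = 10.535.

10.535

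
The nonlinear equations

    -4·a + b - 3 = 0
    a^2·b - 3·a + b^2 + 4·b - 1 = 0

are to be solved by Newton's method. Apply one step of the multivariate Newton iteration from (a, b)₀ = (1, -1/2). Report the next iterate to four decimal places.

(-0.9792, -0.9167)

At (1, -1/2): F = (-7.5000, -6.2500).
Jacobian J = [[-4, 1], [2·a·b - 3, a^2 + 2·b + 4]].
At the point, J = [[-4.0000, 1.0000], [-4.0000, 4.0000]] (det J = -12.0000).
Solving J·Δ = −F gives Δ = (-1.9792, -0.4167).
Then the next iterate is (a, b)₁ = (-0.9792, -0.9167).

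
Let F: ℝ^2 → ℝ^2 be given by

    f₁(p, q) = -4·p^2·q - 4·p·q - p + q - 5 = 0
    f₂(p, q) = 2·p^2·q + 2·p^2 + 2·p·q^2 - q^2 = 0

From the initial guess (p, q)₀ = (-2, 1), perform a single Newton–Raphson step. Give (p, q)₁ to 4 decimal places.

(-1.1917, 0.8417)

At (-2, 1): F = (-10.0000, 11.0000).
Jacobian J = [[-8·p·q - 4·q - 1, -4·p^2 - 4·p + 1], [4·p·q + 4·p + 2·q^2, 2·p^2 + 4·p·q - 2·q]].
At the point, J = [[11.0000, -7.0000], [-14.0000, -2.0000]] (det J = -120.0000).
Solving J·Δ = −F gives Δ = (0.8083, -0.1583).
Then the next iterate is (p, q)₁ = (-1.1917, 0.8417).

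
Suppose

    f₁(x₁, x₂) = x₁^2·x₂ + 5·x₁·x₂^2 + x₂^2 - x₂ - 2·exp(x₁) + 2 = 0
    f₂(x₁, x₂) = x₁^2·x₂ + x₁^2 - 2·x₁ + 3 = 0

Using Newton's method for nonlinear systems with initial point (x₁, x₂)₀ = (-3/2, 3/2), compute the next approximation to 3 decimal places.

(-0.326, 1.292)

At (-3/2, 3/2): F = (-11.19626, 11.625).
Jacobian J = [[2·x₁·x₂ + 5·x₂^2 - 2·exp(x₁), x₁^2 + 10·x₁·x₂ + 2·x₂ - 1], [2·x₁·x₂ + 2·x₁ - 2, x₁^2]].
At the point, J = [[6.30374, -18.250], [-9.500, 2.250]] (det J = -159.19159).
Solving J·Δ = −F gives Δ = (1.174, -0.208).
Then the next iterate is (x₁, x₂)₁ = (-0.326, 1.292).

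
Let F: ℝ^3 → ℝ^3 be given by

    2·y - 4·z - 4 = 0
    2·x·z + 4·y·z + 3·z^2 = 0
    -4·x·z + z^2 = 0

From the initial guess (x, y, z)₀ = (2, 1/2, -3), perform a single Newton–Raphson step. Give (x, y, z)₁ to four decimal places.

(1.4070, -0.3023, -1.1512)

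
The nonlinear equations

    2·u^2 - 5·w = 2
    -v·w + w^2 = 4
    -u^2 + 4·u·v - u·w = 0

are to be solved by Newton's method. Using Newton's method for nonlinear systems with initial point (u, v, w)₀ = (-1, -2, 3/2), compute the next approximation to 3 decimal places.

(-11.000, 20.500, 8.000)

At (-1, -2, 3/2): F = (-7.500, 1.250, 8.500).
Jacobian J = [[4·u, 0, -5], [0, -w, -v + 2·w], [-2·u + 4·v - w, 4·u, -u]].
At the point, J = [[-4.000, 0.000, -5.000], [0.000, -1.500, 5.000], [-7.500, -4.000, 1.000]] (det J = -17.750).
Solving J·Δ = −F gives Δ = (-10.000, 22.500, 6.500).
Then the next iterate is (u, v, w)₁ = (-11.000, 20.500, 8.000).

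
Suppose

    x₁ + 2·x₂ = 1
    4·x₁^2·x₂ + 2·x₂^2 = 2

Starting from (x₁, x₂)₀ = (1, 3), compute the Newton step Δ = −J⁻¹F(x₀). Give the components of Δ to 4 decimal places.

At (1, 3): F = (6.0000, 28.0000).
Jacobian J = [[1, 2], [8·x₁·x₂, 4·x₁^2 + 4·x₂]].
At the point, J = [[1.0000, 2.0000], [24.0000, 16.0000]] (det J = -32.0000).
Solving J·Δ = −F gives Δ = (1.2500, -3.6250).

(1.2500, -3.6250)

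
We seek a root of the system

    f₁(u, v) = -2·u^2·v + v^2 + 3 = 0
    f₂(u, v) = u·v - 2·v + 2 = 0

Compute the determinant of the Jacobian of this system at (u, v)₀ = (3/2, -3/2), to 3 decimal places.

-15.750

J = [[-4·u·v, -2·u^2 + 2·v], [v, u - 2]].
At the point, J = [[9.000, -7.500], [-1.500, -0.500]].
det J = -15.750.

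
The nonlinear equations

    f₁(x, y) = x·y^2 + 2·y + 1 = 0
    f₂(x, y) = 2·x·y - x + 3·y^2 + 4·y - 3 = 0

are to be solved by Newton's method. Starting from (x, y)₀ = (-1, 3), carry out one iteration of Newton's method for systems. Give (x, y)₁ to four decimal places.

(-1.4200, 1.5550)

At (-1, 3): F = (-2.0000, 31.0000).
Jacobian J = [[y^2, 2·x·y + 2], [2·y - 1, 2·x + 6·y + 4]].
At the point, J = [[9.0000, -4.0000], [5.0000, 20.0000]] (det J = 200.0000).
Solving J·Δ = −F gives Δ = (-0.4200, -1.4450).
Then the next iterate is (x, y)₁ = (-1.4200, 1.5550).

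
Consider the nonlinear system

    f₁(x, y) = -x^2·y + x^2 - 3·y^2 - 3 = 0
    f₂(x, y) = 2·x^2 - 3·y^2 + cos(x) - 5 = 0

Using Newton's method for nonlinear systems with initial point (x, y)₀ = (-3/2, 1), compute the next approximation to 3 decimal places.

At (-3/2, 1): F = (-6.000, -3.42926).
Jacobian J = [[-2·x·y + 2·x, -x^2 - 6·y], [4·x - sin(x), -6·y]].
At the point, J = [[0.000, -8.250], [-5.00251, -6.000]] (det J = -41.27067).
Solving J·Δ = −F gives Δ = (0.187, -0.727).
Then the next iterate is (x, y)₁ = (-1.313, 0.273).

(-1.313, 0.273)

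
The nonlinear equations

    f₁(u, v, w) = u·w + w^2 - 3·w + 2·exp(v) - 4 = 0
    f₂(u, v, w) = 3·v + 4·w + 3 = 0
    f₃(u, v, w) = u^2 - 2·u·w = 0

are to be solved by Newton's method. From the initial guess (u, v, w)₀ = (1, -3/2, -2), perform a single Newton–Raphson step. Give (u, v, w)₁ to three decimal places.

At (1, -3/2, -2): F = (4.44626, -9.500, 5.000).
Jacobian J = [[w, 2·exp(v), u + 2·w - 3], [0, 3, 4], [2·u - 2·w, 0, -2·u]].
At the point, J = [[-2.000, 0.44626, -6.000], [0.000, 3.000, 4.000], [6.000, 0.000, -2.000]] (det J = 130.71025).
Solving J·Δ = −F gives Δ = (-0.488, 1.785, 1.036).
Then the next iterate is (u, v, w)₁ = (0.512, 0.285, -0.964).

(0.512, 0.285, -0.964)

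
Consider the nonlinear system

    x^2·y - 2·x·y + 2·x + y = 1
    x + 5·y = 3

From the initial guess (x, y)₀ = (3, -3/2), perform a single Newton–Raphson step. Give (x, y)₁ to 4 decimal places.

(4.0417, -0.2083)

At (3, -3/2): F = (-1.0000, -7.5000).
Jacobian J = [[2·x·y - 2·y + 2, x^2 - 2·x + 1], [1, 5]].
At the point, J = [[-4.0000, 4.0000], [1.0000, 5.0000]] (det J = -24.0000).
Solving J·Δ = −F gives Δ = (1.0417, 1.2917).
Then the next iterate is (x, y)₁ = (4.0417, -0.2083).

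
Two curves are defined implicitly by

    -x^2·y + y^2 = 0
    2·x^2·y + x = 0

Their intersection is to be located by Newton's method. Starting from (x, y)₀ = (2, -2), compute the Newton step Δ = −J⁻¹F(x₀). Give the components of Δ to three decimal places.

At (2, -2): F = (12.000, -14.000).
Jacobian J = [[-2·x·y, -x^2 + 2·y], [4·x·y + 1, 2·x^2]].
At the point, J = [[8.000, -8.000], [-15.000, 8.000]] (det J = -56.000).
Solving J·Δ = −F gives Δ = (-0.286, 1.214).

(-0.286, 1.214)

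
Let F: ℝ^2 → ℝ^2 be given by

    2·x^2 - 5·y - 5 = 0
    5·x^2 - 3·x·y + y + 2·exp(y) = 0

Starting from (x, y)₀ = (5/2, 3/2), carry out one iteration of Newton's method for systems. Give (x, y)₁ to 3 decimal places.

(1.302, -0.896)

At (5/2, 3/2): F = (0.000, 30.46338).
Jacobian J = [[4·x, -5], [10·x - 3·y, -3·x + 2·exp(y) + 1]].
At the point, J = [[10.000, -5.000], [20.500, 2.46338]] (det J = 127.13378).
Solving J·Δ = −F gives Δ = (-1.198, -2.396).
Then the next iterate is (x, y)₁ = (1.302, -0.896).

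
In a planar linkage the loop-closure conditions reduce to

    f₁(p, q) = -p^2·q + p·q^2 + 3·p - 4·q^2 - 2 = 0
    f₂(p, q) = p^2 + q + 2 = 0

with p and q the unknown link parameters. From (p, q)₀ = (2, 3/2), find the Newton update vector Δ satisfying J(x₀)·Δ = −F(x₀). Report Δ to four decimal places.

(-1.7452, -0.5191)

At (2, 3/2): F = (-6.5000, 7.5000).
Jacobian J = [[-2·p·q + q^2 + 3, -p^2 + 2·p·q - 8·q], [2·p, 1]].
At the point, J = [[-0.7500, -10.0000], [4.0000, 1.0000]] (det J = 39.2500).
Solving J·Δ = −F gives Δ = (-1.7452, -0.5191).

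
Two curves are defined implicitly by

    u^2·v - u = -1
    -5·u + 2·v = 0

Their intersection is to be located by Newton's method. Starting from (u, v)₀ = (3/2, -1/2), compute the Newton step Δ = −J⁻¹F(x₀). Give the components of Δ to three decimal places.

(-2.540, -2.100)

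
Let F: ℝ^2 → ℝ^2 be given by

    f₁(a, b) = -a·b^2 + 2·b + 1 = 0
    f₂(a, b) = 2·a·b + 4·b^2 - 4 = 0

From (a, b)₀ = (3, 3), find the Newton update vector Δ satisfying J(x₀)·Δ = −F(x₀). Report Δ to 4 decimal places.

At (3, 3): F = (-20.0000, 50.0000).
Jacobian J = [[-b^2, -2·a·b + 2], [2·b, 2·a + 8·b]].
At the point, J = [[-9.0000, -16.0000], [6.0000, 30.0000]] (det J = -174.0000).
Solving J·Δ = −F gives Δ = (1.1494, -1.8966).

(1.1494, -1.8966)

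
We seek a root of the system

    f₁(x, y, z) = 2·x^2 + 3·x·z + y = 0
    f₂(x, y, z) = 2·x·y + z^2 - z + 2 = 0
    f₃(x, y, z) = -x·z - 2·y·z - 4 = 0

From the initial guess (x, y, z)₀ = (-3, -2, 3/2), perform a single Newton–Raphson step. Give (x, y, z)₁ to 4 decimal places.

(-2.5037, 0.1623, 1.6045)

At (-3, -2, 3/2): F = (2.5000, 14.7500, 6.5000).
Jacobian J = [[4·x + 3·z, 1, 3·x], [2·y, 2·x, 2·z - 1], [-z, -2·z, -x - 2·y]].
At the point, J = [[-7.5000, 1.0000, -9.0000], [-4.0000, -6.0000, 2.0000], [-1.5000, -3.0000, 7.0000]] (det J = 268.0000).
Solving J·Δ = −F gives Δ = (0.4963, 2.1623, 0.1045).
Then the next iterate is (x, y, z)₁ = (-2.5037, 0.1623, 1.6045).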